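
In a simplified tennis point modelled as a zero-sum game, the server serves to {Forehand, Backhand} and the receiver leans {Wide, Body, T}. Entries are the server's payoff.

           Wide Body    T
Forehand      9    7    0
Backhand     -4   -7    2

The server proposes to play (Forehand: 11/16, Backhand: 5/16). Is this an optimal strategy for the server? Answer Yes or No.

No

Against Wide this mix gives (11/16)·9 + (5/16)·(-4) = 79/16.
Against Body this mix gives (11/16)·7 + (5/16)·(-7) = 21/8.
Against T this mix gives (11/16)·0 + (5/16)·2 = 5/8.
The receiver will play T, holding the server to 5/8. Shifting weight toward the row that does better against T would raise this floor (the equalizing mix achieves 7/8 against both T and Body), so the proposed strategy is not optimal.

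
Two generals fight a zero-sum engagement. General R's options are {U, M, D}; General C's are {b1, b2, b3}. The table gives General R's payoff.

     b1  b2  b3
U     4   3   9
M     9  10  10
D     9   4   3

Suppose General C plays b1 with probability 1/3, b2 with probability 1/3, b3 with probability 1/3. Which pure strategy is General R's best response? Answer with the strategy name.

M

Expected payoff of U: (1/3)·4 + (1/3)·3 + (1/3)·9 = 16/3.
Expected payoff of M: (1/3)·9 + (1/3)·10 + (1/3)·10 = 29/3.
Expected payoff of D: (1/3)·9 + (1/3)·4 + (1/3)·3 = 16/3.
The largest is 29/3, so General R's best response is M.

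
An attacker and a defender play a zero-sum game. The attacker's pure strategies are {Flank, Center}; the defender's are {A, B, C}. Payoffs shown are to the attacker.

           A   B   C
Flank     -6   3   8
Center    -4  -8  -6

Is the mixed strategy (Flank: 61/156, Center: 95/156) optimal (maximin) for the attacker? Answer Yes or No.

Against A this mix gives (61/156)·(-6) + (95/156)·(-4) = -373/78.
Against B this mix gives (61/156)·3 + (95/156)·(-8) = -577/156.
Against C this mix gives (61/156)·8 + (95/156)·(-6) = -41/78.
The defender will play A, holding the attacker to -373/78. Shifting weight toward the row that does better against A would raise this floor (the equalizing mix achieves -60/13 against both A and B), so the proposed strategy is not optimal.

No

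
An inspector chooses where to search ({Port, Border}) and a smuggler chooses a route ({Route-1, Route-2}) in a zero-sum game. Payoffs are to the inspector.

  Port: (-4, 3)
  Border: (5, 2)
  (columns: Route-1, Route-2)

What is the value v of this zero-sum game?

Row minima: Port → -4, Border → 2; maximin = 2.
Column maxima: Route-1 → 5, Route-2 → 3; minimax = 3.
2 ≠ 3, so there is no saddle point; optimal play is mixed.
Let the inspector play Port with probability p. Expected payoff against Route-1: (-4)p + 5(1−p) = −9p + 5; against Route-2: 3p + 2(1−p) = p + 2.
Setting these equal: −9p + 5 = p + 2 ⇒ −10p = -3 ⇒ p = 3/10, and the value is (-9)·(3/10) + 5 = 23/10.
For the smuggler: with q = P(Route-1), equating Port's and Border's payoffs gives −7q + 3 = 3q + 2 ⇒ q = 1/10.

23/10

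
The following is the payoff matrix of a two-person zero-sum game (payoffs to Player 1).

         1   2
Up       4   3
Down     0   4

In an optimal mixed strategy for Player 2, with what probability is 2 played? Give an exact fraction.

Row minima: Up → 3, Down → 0; maximin = 3.
Column maxima: 1 → 4, 2 → 4; minimax = 4.
3 ≠ 4, so there is no saddle point; optimal play is mixed.
Let Player 1 play Up with probability p. Expected payoff against 1: 4p + 0(1−p) = 4p; against 2: 3p + 4(1−p) = −p + 4.
Setting these equal: 4p = −p + 4 ⇒ 5p = 4 ⇒ p = 4/5, and the value is (4)·(4/5) = 16/5.
For Player 2: with q = P(1), equating Up's and Down's payoffs gives q + 3 = −4q + 4 ⇒ q = 1/5.

4/5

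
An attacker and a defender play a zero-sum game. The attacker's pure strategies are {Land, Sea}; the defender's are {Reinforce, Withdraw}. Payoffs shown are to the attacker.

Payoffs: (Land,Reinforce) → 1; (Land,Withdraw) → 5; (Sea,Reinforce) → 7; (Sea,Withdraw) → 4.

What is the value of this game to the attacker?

31/7

Row minima: Land → 1, Sea → 4; maximin = 4.
Column maxima: Reinforce → 7, Withdraw → 5; minimax = 5.
4 ≠ 5, so there is no saddle point; optimal play is mixed.
Let the attacker play Land with probability p. Expected payoff against Reinforce: 1p + 7(1−p) = −6p + 7; against Withdraw: 5p + 4(1−p) = p + 4.
Setting these equal: −6p + 7 = p + 4 ⇒ −7p = -3 ⇒ p = 3/7, and the value is (-6)·(3/7) + 7 = 31/7.
For the defender: with q = P(Reinforce), equating Land's and Sea's payoffs gives −4q + 5 = 3q + 4 ⇒ q = 1/7.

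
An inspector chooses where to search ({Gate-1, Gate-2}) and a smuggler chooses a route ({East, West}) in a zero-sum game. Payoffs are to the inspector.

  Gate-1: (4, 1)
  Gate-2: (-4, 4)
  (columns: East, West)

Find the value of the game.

20/11

Row minima: Gate-1 → 1, Gate-2 → -4; maximin = 1.
Column maxima: East → 4, West → 4; minimax = 4.
1 ≠ 4, so there is no saddle point; optimal play is mixed.
Let the inspector play Gate-1 with probability p. Expected payoff against East: 4p + (-4)(1−p) = 8p − 4; against West: 1p + 4(1−p) = −3p + 4.
Setting these equal: 8p − 4 = −3p + 4 ⇒ 11p = 8 ⇒ p = 8/11, and the value is (8)·(8/11) − 4 = 20/11.
For the smuggler: with q = P(East), equating Gate-1's and Gate-2's payoffs gives 3q + 1 = −8q + 4 ⇒ q = 3/11.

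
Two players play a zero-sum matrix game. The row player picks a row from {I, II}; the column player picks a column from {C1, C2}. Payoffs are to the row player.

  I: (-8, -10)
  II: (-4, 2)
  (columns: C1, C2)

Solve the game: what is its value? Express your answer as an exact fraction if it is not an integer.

-4

Row minima: I → -10, II → -4; maximin = -4.
Column maxima: C1 → -4, C2 → 2; minimax = -4.
Since maximin = minimax = -4, there is a saddle point and the value is -4.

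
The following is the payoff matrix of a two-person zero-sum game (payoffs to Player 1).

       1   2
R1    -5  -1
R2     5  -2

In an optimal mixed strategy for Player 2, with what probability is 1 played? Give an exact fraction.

Row minima: R1 → -5, R2 → -2; maximin = -2.
Column maxima: 1 → 5, 2 → -1; minimax = -1.
-2 ≠ -1, so there is no saddle point; optimal play is mixed.
Let Player 1 play R1 with probability p. Expected payoff against 1: (-5)p + 5(1−p) = −10p + 5; against 2: (-1)p + (-2)(1−p) = p − 2.
Setting these equal: −10p + 5 = p − 2 ⇒ −11p = -7 ⇒ p = 7/11, and the value is (-10)·(7/11) + 5 = -15/11.
For Player 2: with q = P(1), equating R1's and R2's payoffs gives −4q − 1 = 7q − 2 ⇒ q = 1/11.

1/11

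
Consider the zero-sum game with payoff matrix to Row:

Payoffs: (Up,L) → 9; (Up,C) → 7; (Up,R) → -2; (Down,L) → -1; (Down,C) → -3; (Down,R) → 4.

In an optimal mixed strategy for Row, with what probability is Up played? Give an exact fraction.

7/16

Row minima: Up → -2, Down → -3; maximin = -2.
Column maxima: L → 9, C → 7, R → 4; minimax = 4.
-2 ≠ 4, so there is no saddle point; optimal play is mixed.
L is strictly dominated by C (it gives Row strictly more in every row), so Column never plays it.
On the remaining 2×2 (Up, Down vs C, R):
Let Row play Up with probability p. Expected payoff against C: 7p + (-3)(1−p) = 10p − 3; against R: (-2)p + 4(1−p) = −6p + 4.
Setting these equal: 10p − 3 = −6p + 4 ⇒ 16p = 7 ⇒ p = 7/16, and the value is (10)·(7/16) − 3 = 11/8.
For Column: with q = P(C), equating Up's and Down's payoffs gives 9q − 2 = −7q + 4 ⇒ q = 3/8.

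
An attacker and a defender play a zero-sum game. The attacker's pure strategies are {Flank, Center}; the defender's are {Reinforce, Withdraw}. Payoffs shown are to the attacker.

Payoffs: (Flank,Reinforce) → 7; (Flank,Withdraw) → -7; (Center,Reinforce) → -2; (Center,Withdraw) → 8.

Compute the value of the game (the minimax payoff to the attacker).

Row minima: Flank → -7, Center → -2; maximin = -2.
Column maxima: Reinforce → 7, Withdraw → 8; minimax = 7.
-2 ≠ 7, so there is no saddle point; optimal play is mixed.
Let the attacker play Flank with probability p. Expected payoff against Reinforce: 7p + (-2)(1−p) = 9p − 2; against Withdraw: (-7)p + 8(1−p) = −15p + 8.
Setting these equal: 9p − 2 = −15p + 8 ⇒ 24p = 10 ⇒ p = 5/12, and the value is (9)·(5/12) − 2 = 7/4.
For the defender: with q = P(Reinforce), equating Flank's and Center's payoffs gives 14q − 7 = −10q + 8 ⇒ q = 5/8.

7/4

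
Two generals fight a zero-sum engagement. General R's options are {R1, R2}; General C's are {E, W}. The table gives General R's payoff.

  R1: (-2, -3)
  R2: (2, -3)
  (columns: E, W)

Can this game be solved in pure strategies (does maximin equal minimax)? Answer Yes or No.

Yes

Row minima: R1 → -3, R2 → -3; maximin = -3.
Column maxima: E → 2, W → -3; minimax = -3.
maximin = minimax = -3, so a saddle point exists.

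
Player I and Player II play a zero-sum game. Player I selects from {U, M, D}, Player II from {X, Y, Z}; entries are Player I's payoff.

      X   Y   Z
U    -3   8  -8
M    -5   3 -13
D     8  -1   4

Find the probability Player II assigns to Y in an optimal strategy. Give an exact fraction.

Row minima: U → -8, M → -13, D → -1; maximin = -1.
Column maxima: X → 8, Y → 8, Z → 4; minimax = 4.
-1 ≠ 4, so there is no saddle point; optimal play is mixed.
M is strictly dominated by U, so Player I never plays it.
X is strictly dominated by Z (it gives Player I strictly more in every row), so Player II never plays it.
On the remaining 2×2 (U, D vs Y, Z):
Let Player I play U with probability p. Expected payoff against Y: 8p + (-1)(1−p) = 9p − 1; against Z: (-8)p + 4(1−p) = −12p + 4.
Setting these equal: 9p − 1 = −12p + 4 ⇒ 21p = 5 ⇒ p = 5/21, and the value is (9)·(5/21) − 1 = 8/7.
For Player II: with q = P(Y), equating U's and D's payoffs gives 16q − 8 = −5q + 4 ⇒ q = 4/7.

4/7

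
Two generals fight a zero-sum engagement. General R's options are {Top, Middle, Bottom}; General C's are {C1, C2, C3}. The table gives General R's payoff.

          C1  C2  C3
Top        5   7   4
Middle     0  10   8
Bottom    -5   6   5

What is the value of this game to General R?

Row minima: Top → 4, Middle → 0, Bottom → -5; maximin = 4.
Column maxima: C1 → 5, C2 → 10, C3 → 8; minimax = 5.
4 ≠ 5, so there is no saddle point; optimal play is mixed.
Bottom is strictly dominated by Middle, so General R never plays it.
C2 is strictly dominated by C1 (it gives General R strictly more in every row), so General C never plays it.
On the remaining 2×2 (Top, Middle vs C1, C3):
Let General R play Top with probability p. Expected payoff against C1: 5p + 0(1−p) = 5p; against C3: 4p + 8(1−p) = −4p + 8.
Setting these equal: 5p = −4p + 8 ⇒ 9p = 8 ⇒ p = 8/9, and the value is (5)·(8/9) = 40/9.
For General C: with q = P(C1), equating Top's and Middle's payoffs gives q + 4 = −8q + 8 ⇒ q = 4/9.

40/9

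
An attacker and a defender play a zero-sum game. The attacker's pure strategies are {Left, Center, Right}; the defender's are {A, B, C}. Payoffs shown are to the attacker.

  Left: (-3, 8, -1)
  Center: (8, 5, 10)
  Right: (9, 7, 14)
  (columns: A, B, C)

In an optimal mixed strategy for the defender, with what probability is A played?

Row minima: Left → -3, Center → 5, Right → 7; maximin = 7.
Column maxima: A → 9, B → 8, C → 14; minimax = 8.
7 ≠ 8, so there is no saddle point; optimal play is mixed.
Center is strictly dominated by Right, so the attacker never plays it.
C is strictly dominated by A (it gives the attacker strictly more in every row), so the defender never plays it.
On the remaining 2×2 (Left, Right vs A, B):
Let the attacker play Left with probability p. Expected payoff against A: (-3)p + 9(1−p) = −12p + 9; against B: 8p + 7(1−p) = p + 7.
Setting these equal: −12p + 9 = p + 7 ⇒ −13p = -2 ⇒ p = 2/13, and the value is (-12)·(2/13) + 9 = 93/13.
For the defender: with q = P(A), equating Left's and Right's payoffs gives −11q + 8 = 2q + 7 ⇒ q = 1/13.

1/13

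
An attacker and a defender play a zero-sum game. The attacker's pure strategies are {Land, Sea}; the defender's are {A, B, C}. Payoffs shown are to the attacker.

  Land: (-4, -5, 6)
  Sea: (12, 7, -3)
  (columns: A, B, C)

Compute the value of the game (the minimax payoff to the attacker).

9/7

Row minima: Land → -5, Sea → -3; maximin = -3.
Column maxima: A → 12, B → 7, C → 6; minimax = 6.
-3 ≠ 6, so there is no saddle point; optimal play is mixed.
A is strictly dominated by B (it gives the attacker strictly more in every row), so the defender never plays it.
On the remaining 2×2 (Land, Sea vs B, C):
Let the attacker play Land with probability p. Expected payoff against B: (-5)p + 7(1−p) = −12p + 7; against C: 6p + (-3)(1−p) = 9p − 3.
Setting these equal: −12p + 7 = 9p − 3 ⇒ −21p = -10 ⇒ p = 10/21, and the value is (-12)·(10/21) + 7 = 9/7.
For the defender: with q = P(B), equating Land's and Sea's payoffs gives −11q + 6 = 10q − 3 ⇒ q = 3/7.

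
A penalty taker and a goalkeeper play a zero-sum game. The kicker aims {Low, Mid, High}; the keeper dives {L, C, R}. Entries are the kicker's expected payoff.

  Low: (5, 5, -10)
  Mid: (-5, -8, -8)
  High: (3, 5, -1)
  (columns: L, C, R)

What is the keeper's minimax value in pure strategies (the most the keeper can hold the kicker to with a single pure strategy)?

-1

Column maxima: L → 5, C → 5, R → -1.
The smallest of these is -1.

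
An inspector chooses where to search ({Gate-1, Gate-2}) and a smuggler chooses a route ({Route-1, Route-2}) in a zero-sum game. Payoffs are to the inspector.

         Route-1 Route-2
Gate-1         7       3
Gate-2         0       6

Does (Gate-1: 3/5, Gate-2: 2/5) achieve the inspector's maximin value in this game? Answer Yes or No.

Against Route-1 this mix gives (3/5)·7 + (2/5)·0 = 21/5.
Against Route-2 this mix gives (3/5)·3 + (2/5)·6 = 21/5.
All of the smuggler's active replies (Route-1, Route-2) yield 21/5, and no column does worse for the inspector. The mix makes the smuggler indifferent and guarantees 21/5, so it is optimal.

Yes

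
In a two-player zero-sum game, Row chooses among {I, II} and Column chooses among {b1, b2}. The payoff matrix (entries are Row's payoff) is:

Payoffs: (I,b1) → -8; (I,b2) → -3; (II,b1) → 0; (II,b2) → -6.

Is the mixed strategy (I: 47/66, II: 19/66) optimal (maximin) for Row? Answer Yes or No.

Against b1 this mix gives (47/66)·(-8) + (19/66)·0 = -188/33.
Against b2 this mix gives (47/66)·(-3) + (19/66)·(-6) = -85/22.
Column will play b1, holding Row to -188/33. Shifting weight toward the row that does better against b1 would raise this floor (the equalizing mix achieves -48/11 against both b1 and b2), so the proposed strategy is not optimal.

No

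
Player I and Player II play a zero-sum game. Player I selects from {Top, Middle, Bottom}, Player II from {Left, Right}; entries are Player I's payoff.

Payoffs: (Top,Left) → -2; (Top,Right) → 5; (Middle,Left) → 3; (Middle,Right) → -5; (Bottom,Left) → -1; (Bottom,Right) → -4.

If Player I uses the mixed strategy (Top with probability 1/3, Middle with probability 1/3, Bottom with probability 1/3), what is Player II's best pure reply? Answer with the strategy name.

Right

If Player II plays Left, Player I's expected payoff is (1/3)·(-2) + (1/3)·3 + (1/3)·(-1) = 0.
If Player II plays Right, Player I's expected payoff is (1/3)·5 + (1/3)·(-5) + (1/3)·(-4) = -4/3.
Player II minimizes Player I's payoff; the smallest is -4/3, so the best response is Right.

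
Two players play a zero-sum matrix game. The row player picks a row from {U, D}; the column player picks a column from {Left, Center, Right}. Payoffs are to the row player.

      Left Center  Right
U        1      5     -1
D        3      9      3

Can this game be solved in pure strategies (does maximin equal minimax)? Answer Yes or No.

Yes

Row minima: U → -1, D → 3; maximin = 3.
Column maxima: Left → 3, Center → 9, Right → 3; minimax = 3.
maximin = minimax = 3, so a saddle point exists.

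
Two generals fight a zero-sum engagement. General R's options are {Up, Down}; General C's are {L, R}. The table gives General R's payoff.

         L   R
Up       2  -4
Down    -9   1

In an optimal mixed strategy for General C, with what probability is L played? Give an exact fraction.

5/16

Row minima: Up → -4, Down → -9; maximin = -4.
Column maxima: L → 2, R → 1; minimax = 1.
-4 ≠ 1, so there is no saddle point; optimal play is mixed.
Let General R play Up with probability p. Expected payoff against L: 2p + (-9)(1−p) = 11p − 9; against R: (-4)p + 1(1−p) = −5p + 1.
Setting these equal: 11p − 9 = −5p + 1 ⇒ 16p = 10 ⇒ p = 5/8, and the value is (11)·(5/8) − 9 = -17/8.
For General C: with q = P(L), equating Up's and Down's payoffs gives 6q − 4 = −10q + 1 ⇒ q = 5/16.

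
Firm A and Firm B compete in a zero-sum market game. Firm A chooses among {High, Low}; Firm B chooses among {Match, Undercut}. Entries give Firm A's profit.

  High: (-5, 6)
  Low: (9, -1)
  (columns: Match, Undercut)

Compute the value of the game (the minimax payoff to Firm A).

7/3

Row minima: High → -5, Low → -1; maximin = -1.
Column maxima: Match → 9, Undercut → 6; minimax = 6.
-1 ≠ 6, so there is no saddle point; optimal play is mixed.
Let Firm A play High with probability p. Expected payoff against Match: (-5)p + 9(1−p) = −14p + 9; against Undercut: 6p + (-1)(1−p) = 7p − 1.
Setting these equal: −14p + 9 = 7p − 1 ⇒ −21p = -10 ⇒ p = 10/21, and the value is (-14)·(10/21) + 9 = 7/3.
For Firm B: with q = P(Match), equating High's and Low's payoffs gives −11q + 6 = 10q − 1 ⇒ q = 1/3.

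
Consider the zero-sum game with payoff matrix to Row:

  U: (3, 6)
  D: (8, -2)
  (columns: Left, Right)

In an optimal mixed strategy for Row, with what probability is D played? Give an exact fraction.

Row minima: U → 3, D → -2; maximin = 3.
Column maxima: Left → 8, Right → 6; minimax = 6.
3 ≠ 6, so there is no saddle point; optimal play is mixed.
Let Row play U with probability p. Expected payoff against Left: 3p + 8(1−p) = −5p + 8; against Right: 6p + (-2)(1−p) = 8p − 2.
Setting these equal: −5p + 8 = 8p − 2 ⇒ −13p = -10 ⇒ p = 10/13, and the value is (-5)·(10/13) + 8 = 54/13.
For Column: with q = P(Left), equating U's and D's payoffs gives −3q + 6 = 10q − 2 ⇒ q = 8/13.

3/13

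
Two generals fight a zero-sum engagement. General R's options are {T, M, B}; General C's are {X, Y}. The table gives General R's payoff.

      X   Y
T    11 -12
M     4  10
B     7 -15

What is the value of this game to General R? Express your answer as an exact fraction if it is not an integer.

158/29

Row minima: T → -12, M → 4, B → -15; maximin = 4.
Column maxima: X → 11, Y → 10; minimax = 10.
4 ≠ 10, so there is no saddle point; optimal play is mixed.
B is strictly dominated by T, so General R never plays it.
On the remaining 2×2 (T, M vs X, Y):
Let General R play T with probability p. Expected payoff against X: 11p + 4(1−p) = 7p + 4; against Y: (-12)p + 10(1−p) = −22p + 10.
Setting these equal: 7p + 4 = −22p + 10 ⇒ 29p = 6 ⇒ p = 6/29, and the value is (7)·(6/29) + 4 = 158/29.
For General C: with q = P(X), equating T's and M's payoffs gives 23q − 12 = −6q + 10 ⇒ q = 22/29.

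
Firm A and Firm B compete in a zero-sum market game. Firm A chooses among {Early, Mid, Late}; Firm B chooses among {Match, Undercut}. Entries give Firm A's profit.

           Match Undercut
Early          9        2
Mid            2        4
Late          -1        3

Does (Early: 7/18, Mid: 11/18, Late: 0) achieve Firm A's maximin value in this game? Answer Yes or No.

Against Match this mix gives (7/18)·9 + (11/18)·2 = 85/18.
Against Undercut this mix gives (7/18)·2 + (11/18)·4 = 29/9.
Firm B will play Undercut, holding Firm A to 29/9. Shifting weight toward the row that does better against Undercut would raise this floor (the equalizing mix achieves 32/9 against both Undercut and Match), so the proposed strategy is not optimal.

No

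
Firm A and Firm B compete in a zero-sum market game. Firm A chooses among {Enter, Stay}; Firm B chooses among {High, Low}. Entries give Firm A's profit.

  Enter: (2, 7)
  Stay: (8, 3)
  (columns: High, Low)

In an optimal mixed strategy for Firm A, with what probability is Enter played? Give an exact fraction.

Row minima: Enter → 2, Stay → 3; maximin = 3.
Column maxima: High → 8, Low → 7; minimax = 7.
3 ≠ 7, so there is no saddle point; optimal play is mixed.
Let Firm A play Enter with probability p. Expected payoff against High: 2p + 8(1−p) = −6p + 8; against Low: 7p + 3(1−p) = 4p + 3.
Setting these equal: −6p + 8 = 4p + 3 ⇒ −10p = -5 ⇒ p = 1/2, and the value is (-6)·(1/2) + 8 = 5.
For Firm B: with q = P(High), equating Enter's and Stay's payoffs gives −5q + 7 = 5q + 3 ⇒ q = 2/5.

1/2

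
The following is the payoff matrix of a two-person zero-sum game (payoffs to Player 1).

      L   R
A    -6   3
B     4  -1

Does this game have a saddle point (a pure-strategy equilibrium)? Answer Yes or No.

No

Row minima: A → -6, B → -1; maximin = -1.
Column maxima: L → 4, R → 3; minimax = 3.
-1 ≠ 3, so no pure-strategy equilibrium exists.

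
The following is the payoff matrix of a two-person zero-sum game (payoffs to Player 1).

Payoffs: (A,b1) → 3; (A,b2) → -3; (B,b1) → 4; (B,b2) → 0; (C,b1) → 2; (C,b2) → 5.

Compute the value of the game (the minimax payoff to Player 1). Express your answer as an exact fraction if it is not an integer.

20/7

Row minima: A → -3, B → 0, C → 2; maximin = 2.
Column maxima: b1 → 4, b2 → 5; minimax = 4.
2 ≠ 4, so there is no saddle point; optimal play is mixed.
A is strictly dominated by B, so Player 1 never plays it.
On the remaining 2×2 (B, C vs b1, b2):
Let Player 1 play B with probability p. Expected payoff against b1: 4p + 2(1−p) = 2p + 2; against b2: 0p + 5(1−p) = −5p + 5.
Setting these equal: 2p + 2 = −5p + 5 ⇒ 7p = 3 ⇒ p = 3/7, and the value is (2)·(3/7) + 2 = 20/7.
For Player 2: with q = P(b1), equating B's and C's payoffs gives 4q = −3q + 5 ⇒ q = 5/7.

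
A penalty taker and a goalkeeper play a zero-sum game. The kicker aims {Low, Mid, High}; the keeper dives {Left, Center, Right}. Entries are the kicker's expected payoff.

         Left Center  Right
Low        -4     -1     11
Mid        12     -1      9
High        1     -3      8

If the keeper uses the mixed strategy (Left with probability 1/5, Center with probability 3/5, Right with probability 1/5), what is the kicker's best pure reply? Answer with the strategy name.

Expected payoff of Low: (1/5)·(-4) + (3/5)·(-1) + (1/5)·11 = 4/5.
Expected payoff of Mid: (1/5)·12 + (3/5)·(-1) + (1/5)·9 = 18/5.
Expected payoff of High: (1/5)·1 + (3/5)·(-3) + (1/5)·8 = 0.
The largest is 18/5, so the kicker's best response is Mid.

Mid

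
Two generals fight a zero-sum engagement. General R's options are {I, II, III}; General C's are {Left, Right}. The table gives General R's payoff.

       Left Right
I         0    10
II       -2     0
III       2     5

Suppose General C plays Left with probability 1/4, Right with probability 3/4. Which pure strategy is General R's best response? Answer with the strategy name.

Expected payoff of I: (1/4)·0 + (3/4)·10 = 15/2.
Expected payoff of II: (1/4)·(-2) + (3/4)·0 = -1/2.
Expected payoff of III: (1/4)·2 + (3/4)·5 = 17/4.
The largest is 15/2, so General R's best response is I.

I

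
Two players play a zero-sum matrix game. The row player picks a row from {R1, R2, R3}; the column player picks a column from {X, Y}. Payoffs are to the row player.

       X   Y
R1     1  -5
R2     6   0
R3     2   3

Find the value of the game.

18/7

Row minima: R1 → -5, R2 → 0, R3 → 2; maximin = 2.
Column maxima: X → 6, Y → 3; minimax = 3.
2 ≠ 3, so there is no saddle point; optimal play is mixed.
R1 is strictly dominated by R2, so the row player never plays it.
On the remaining 2×2 (R2, R3 vs X, Y):
Let the row player play R2 with probability p. Expected payoff against X: 6p + 2(1−p) = 4p + 2; against Y: 0p + 3(1−p) = −3p + 3.
Setting these equal: 4p + 2 = −3p + 3 ⇒ 7p = 1 ⇒ p = 1/7, and the value is (4)·(1/7) + 2 = 18/7.
For the column player: with q = P(X), equating R2's and R3's payoffs gives 6q = −q + 3 ⇒ q = 3/7.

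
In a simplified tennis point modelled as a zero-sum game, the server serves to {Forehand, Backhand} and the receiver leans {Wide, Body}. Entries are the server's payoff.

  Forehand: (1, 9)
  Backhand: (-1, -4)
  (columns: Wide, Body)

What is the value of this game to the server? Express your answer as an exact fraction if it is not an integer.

Row minima: Forehand → 1, Backhand → -4; maximin = 1.
Column maxima: Wide → 1, Body → 9; minimax = 1.
Since maximin = minimax = 1, there is a saddle point and the value is 1.

1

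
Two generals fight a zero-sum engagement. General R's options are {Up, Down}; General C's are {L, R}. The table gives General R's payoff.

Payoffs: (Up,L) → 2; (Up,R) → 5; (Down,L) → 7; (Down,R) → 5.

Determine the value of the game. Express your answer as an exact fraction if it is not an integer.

Row minima: Up → 2, Down → 5; maximin = 5.
Column maxima: L → 7, R → 5; minimax = 5.
Since maximin = minimax = 5, there is a saddle point and the value is 5.

5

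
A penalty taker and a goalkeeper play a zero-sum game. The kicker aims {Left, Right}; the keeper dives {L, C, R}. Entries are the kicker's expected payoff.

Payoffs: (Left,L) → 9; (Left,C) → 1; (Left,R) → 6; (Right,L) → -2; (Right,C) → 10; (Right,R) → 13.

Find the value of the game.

Row minima: Left → 1, Right → -2; maximin = 1.
Column maxima: L → 9, C → 10, R → 13; minimax = 9.
1 ≠ 9, so there is no saddle point; optimal play is mixed.
R is strictly dominated by C (it gives the kicker strictly more in every row), so the keeper never plays it.
On the remaining 2×2 (Left, Right vs L, C):
Let the kicker play Left with probability p. Expected payoff against L: 9p + (-2)(1−p) = 11p − 2; against C: 1p + 10(1−p) = −9p + 10.
Setting these equal: 11p − 2 = −9p + 10 ⇒ 20p = 12 ⇒ p = 3/5, and the value is (11)·(3/5) − 2 = 23/5.
For the keeper: with q = P(L), equating Left's and Right's payoffs gives 8q + 1 = −12q + 10 ⇒ q = 9/20.

23/5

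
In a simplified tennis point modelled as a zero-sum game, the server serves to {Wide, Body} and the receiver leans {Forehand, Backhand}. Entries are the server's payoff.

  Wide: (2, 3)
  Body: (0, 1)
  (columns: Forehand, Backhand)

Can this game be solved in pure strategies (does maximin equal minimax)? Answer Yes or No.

Yes

Row minima: Wide → 2, Body → 0; maximin = 2.
Column maxima: Forehand → 2, Backhand → 3; minimax = 2.
maximin = minimax = 2, so a saddle point exists.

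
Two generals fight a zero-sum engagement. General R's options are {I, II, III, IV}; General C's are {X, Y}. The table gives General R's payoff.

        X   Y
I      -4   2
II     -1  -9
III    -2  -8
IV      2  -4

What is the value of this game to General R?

Row minima: I → -4, II → -9, III → -8, IV → -4; maximin = -4.
Column maxima: X → 2, Y → 2; minimax = 2.
-4 ≠ 2, so there is no saddle point; optimal play is mixed.
II is strictly dominated by IV, so General R never plays it.
III is strictly dominated by IV, so General R never plays it.
On the remaining 2×2 (I, IV vs X, Y):
Let General R play I with probability p. Expected payoff against X: (-4)p + 2(1−p) = −6p + 2; against Y: 2p + (-4)(1−p) = 6p − 4.
Setting these equal: −6p + 2 = 6p − 4 ⇒ −12p = -6 ⇒ p = 1/2, and the value is (-6)·(1/2) + 2 = -1.
For General C: with q = P(X), equating I's and IV's payoffs gives −6q + 2 = 6q − 4 ⇒ q = 1/2.

-1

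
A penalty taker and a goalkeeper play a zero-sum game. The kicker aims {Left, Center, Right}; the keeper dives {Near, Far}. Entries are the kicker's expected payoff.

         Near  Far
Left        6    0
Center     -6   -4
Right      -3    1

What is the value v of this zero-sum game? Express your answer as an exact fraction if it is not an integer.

3/5

Row minima: Left → 0, Center → -6, Right → -3; maximin = 0.
Column maxima: Near → 6, Far → 1; minimax = 1.
0 ≠ 1, so there is no saddle point; optimal play is mixed.
Center is strictly dominated by Left, so the kicker never plays it.
On the remaining 2×2 (Left, Right vs Near, Far):
Let the kicker play Left with probability p. Expected payoff against Near: 6p + (-3)(1−p) = 9p − 3; against Far: 0p + 1(1−p) = −p + 1.
Setting these equal: 9p − 3 = −p + 1 ⇒ 10p = 4 ⇒ p = 2/5, and the value is (9)·(2/5) − 3 = 3/5.
For the keeper: with q = P(Near), equating Left's and Right's payoffs gives 6q = −4q + 1 ⇒ q = 1/10.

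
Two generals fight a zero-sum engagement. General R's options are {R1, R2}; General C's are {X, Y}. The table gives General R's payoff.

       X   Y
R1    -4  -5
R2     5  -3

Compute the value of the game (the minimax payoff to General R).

Row minima: R1 → -5, R2 → -3; maximin = -3.
Column maxima: X → 5, Y → -3; minimax = -3.
Since maximin = minimax = -3, there is a saddle point and the value is -3.

-3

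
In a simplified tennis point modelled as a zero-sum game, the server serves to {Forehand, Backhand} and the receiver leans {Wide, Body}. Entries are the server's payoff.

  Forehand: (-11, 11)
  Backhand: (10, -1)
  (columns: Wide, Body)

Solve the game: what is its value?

3

Row minima: Forehand → -11, Backhand → -1; maximin = -1.
Column maxima: Wide → 10, Body → 11; minimax = 10.
-1 ≠ 10, so there is no saddle point; optimal play is mixed.
Let the server play Forehand with probability p. Expected payoff against Wide: (-11)p + 10(1−p) = −21p + 10; against Body: 11p + (-1)(1−p) = 12p − 1.
Setting these equal: −21p + 10 = 12p − 1 ⇒ −33p = -11 ⇒ p = 1/3, and the value is (-21)·(1/3) + 10 = 3.
For the receiver: with q = P(Wide), equating Forehand's and Backhand's payoffs gives −22q + 11 = 11q − 1 ⇒ q = 4/11.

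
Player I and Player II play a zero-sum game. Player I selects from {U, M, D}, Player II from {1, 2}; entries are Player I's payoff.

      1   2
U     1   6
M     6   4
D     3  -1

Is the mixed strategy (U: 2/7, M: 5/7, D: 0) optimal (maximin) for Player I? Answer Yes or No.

Yes

Against 1 this mix gives (2/7)·1 + (5/7)·6 = 32/7.
Against 2 this mix gives (2/7)·6 + (5/7)·4 = 32/7.
All of Player II's active replies (1, 2) yield 32/7, and no column does worse for Player I. The mix makes Player II indifferent and guarantees 32/7, so it is optimal.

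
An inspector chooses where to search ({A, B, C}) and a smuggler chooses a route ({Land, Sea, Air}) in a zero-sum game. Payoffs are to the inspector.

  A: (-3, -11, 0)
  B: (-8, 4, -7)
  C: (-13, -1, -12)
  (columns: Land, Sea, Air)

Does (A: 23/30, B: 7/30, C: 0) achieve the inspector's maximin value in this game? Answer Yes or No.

Against Land this mix gives (23/30)·(-3) + (7/30)·(-8) = -25/6.
Against Sea this mix gives (23/30)·(-11) + (7/30)·4 = -15/2.
Against Air this mix gives (23/30)·0 + (7/30)·(-7) = -49/30.
The smuggler will play Sea, holding the inspector to -15/2. Shifting weight toward the row that does better against Sea would raise this floor (the equalizing mix achieves -5 against both Sea and Land), so the proposed strategy is not optimal.

No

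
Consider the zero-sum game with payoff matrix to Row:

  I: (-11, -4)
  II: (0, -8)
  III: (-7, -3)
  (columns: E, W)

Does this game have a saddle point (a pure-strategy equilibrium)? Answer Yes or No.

Row minima: I → -11, II → -8, III → -7; maximin = -7.
Column maxima: E → 0, W → -3; minimax = -3.
-7 ≠ -3, so no pure-strategy equilibrium exists.

No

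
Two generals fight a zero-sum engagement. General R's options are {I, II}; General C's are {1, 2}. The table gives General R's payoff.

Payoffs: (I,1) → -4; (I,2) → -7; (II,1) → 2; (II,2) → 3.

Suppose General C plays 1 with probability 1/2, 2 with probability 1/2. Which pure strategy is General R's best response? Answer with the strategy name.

Expected payoff of I: (1/2)·(-4) + (1/2)·(-7) = -11/2.
Expected payoff of II: (1/2)·2 + (1/2)·3 = 5/2.
The largest is 5/2, so General R's best response is II.

II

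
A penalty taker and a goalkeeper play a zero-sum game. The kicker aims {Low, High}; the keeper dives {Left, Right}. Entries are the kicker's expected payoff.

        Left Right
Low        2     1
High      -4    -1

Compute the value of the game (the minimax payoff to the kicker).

1

Row minima: Low → 1, High → -4; maximin = 1.
Column maxima: Left → 2, Right → 1; minimax = 1.
Since maximin = minimax = 1, there is a saddle point and the value is 1.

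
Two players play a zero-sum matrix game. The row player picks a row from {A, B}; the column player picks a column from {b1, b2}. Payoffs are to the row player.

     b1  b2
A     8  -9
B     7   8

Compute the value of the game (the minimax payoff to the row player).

Row minima: A → -9, B → 7; maximin = 7.
Column maxima: b1 → 8, b2 → 8; minimax = 8.
7 ≠ 8, so there is no saddle point; optimal play is mixed.
Let the row player play A with probability p. Expected payoff against b1: 8p + 7(1−p) = p + 7; against b2: (-9)p + 8(1−p) = −17p + 8.
Setting these equal: p + 7 = −17p + 8 ⇒ 18p = 1 ⇒ p = 1/18, and the value is (1)·(1/18) + 7 = 127/18.
For the column player: with q = P(b1), equating A's and B's payoffs gives 17q − 9 = −q + 8 ⇒ q = 17/18.

127/18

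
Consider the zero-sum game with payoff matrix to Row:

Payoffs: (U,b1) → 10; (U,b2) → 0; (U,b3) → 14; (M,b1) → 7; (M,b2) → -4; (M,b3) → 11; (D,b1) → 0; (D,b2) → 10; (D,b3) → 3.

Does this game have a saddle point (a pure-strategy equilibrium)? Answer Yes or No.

No

Row minima: U → 0, M → -4, D → 0; maximin = 0.
Column maxima: b1 → 10, b2 → 10, b3 → 14; minimax = 10.
0 ≠ 10, so no pure-strategy equilibrium exists.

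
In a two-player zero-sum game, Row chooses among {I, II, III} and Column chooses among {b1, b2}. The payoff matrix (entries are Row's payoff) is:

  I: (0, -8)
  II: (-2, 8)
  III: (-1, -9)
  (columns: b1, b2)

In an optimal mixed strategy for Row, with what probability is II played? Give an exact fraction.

Row minima: I → -8, II → -2, III → -9; maximin = -2.
Column maxima: b1 → 0, b2 → 8; minimax = 0.
-2 ≠ 0, so there is no saddle point; optimal play is mixed.
III is strictly dominated by I, so Row never plays it.
On the remaining 2×2 (I, II vs b1, b2):
Let Row play I with probability p. Expected payoff against b1: 0p + (-2)(1−p) = 2p − 2; against b2: (-8)p + 8(1−p) = −16p + 8.
Setting these equal: 2p − 2 = −16p + 8 ⇒ 18p = 10 ⇒ p = 5/9, and the value is (2)·(5/9) − 2 = -8/9.
For Column: with q = P(b1), equating I's and II's payoffs gives 8q − 8 = −10q + 8 ⇒ q = 8/9.

4/9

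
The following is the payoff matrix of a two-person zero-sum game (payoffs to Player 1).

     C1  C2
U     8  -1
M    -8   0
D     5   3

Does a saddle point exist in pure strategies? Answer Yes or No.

Row minima: U → -1, M → -8, D → 3; maximin = 3.
Column maxima: C1 → 8, C2 → 3; minimax = 3.
maximin = minimax = 3, so a saddle point exists.

Yes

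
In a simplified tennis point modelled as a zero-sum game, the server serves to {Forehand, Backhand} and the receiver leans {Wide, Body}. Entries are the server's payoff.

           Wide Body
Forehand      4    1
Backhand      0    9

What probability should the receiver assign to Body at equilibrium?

Row minima: Forehand → 1, Backhand → 0; maximin = 1.
Column maxima: Wide → 4, Body → 9; minimax = 4.
1 ≠ 4, so there is no saddle point; optimal play is mixed.
Let the server play Forehand with probability p. Expected payoff against Wide: 4p + 0(1−p) = 4p; against Body: 1p + 9(1−p) = −8p + 9.
Setting these equal: 4p = −8p + 9 ⇒ 12p = 9 ⇒ p = 3/4, and the value is (4)·(3/4) = 3.
For the receiver: with q = P(Wide), equating Forehand's and Backhand's payoffs gives 3q + 1 = −9q + 9 ⇒ q = 2/3.

1/3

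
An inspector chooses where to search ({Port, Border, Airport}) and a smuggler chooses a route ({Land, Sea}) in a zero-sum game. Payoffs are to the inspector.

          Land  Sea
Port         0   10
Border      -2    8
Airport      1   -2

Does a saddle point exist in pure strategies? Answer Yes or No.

Row minima: Port → 0, Border → -2, Airport → -2; maximin = 0.
Column maxima: Land → 1, Sea → 10; minimax = 1.
0 ≠ 1, so no pure-strategy equilibrium exists.

No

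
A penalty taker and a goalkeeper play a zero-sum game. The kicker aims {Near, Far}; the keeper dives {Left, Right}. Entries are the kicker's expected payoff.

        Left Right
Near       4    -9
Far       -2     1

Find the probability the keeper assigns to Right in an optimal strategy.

Row minima: Near → -9, Far → -2; maximin = -2.
Column maxima: Left → 4, Right → 1; minimax = 1.
-2 ≠ 1, so there is no saddle point; optimal play is mixed.
Let the kicker play Near with probability p. Expected payoff against Left: 4p + (-2)(1−p) = 6p − 2; against Right: (-9)p + 1(1−p) = −10p + 1.
Setting these equal: 6p − 2 = −10p + 1 ⇒ 16p = 3 ⇒ p = 3/16, and the value is (6)·(3/16) − 2 = -7/8.
For the keeper: with q = P(Left), equating Near's and Far's payoffs gives 13q − 9 = −3q + 1 ⇒ q = 5/8.

3/8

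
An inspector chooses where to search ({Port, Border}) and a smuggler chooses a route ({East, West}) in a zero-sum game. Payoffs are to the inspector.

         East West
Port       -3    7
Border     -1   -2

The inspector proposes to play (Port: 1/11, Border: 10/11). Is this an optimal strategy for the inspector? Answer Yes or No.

Yes

Against East this mix gives (1/11)·(-3) + (10/11)·(-1) = -13/11.
Against West this mix gives (1/11)·7 + (10/11)·(-2) = -13/11.
All of the smuggler's active replies (East, West) yield -13/11, and no column does worse for the inspector. The mix makes the smuggler indifferent and guarantees -13/11, so it is optimal.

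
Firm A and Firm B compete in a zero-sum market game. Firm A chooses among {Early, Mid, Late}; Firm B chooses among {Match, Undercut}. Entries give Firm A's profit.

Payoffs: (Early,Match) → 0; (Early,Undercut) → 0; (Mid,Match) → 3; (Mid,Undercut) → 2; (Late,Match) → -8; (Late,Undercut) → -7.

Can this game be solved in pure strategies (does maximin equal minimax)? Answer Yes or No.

Row minima: Early → 0, Mid → 2, Late → -8; maximin = 2.
Column maxima: Match → 3, Undercut → 2; minimax = 2.
maximin = minimax = 2, so a saddle point exists.

Yes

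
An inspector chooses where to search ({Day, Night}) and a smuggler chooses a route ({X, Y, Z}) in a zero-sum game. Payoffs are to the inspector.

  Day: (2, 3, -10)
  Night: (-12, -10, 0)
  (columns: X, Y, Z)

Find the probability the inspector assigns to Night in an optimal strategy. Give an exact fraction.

1/2

Row minima: Day → -10, Night → -12; maximin = -10.
Column maxima: X → 2, Y → 3, Z → 0; minimax = 0.
-10 ≠ 0, so there is no saddle point; optimal play is mixed.
Y is strictly dominated by X (it gives the inspector strictly more in every row), so the smuggler never plays it.
On the remaining 2×2 (Day, Night vs X, Z):
Let the inspector play Day with probability p. Expected payoff against X: 2p + (-12)(1−p) = 14p − 12; against Z: (-10)p + 0(1−p) = −10p.
Setting these equal: 14p − 12 = −10p ⇒ 24p = 12 ⇒ p = 1/2, and the value is (14)·(1/2) − 12 = -5.
For the smuggler: with q = P(X), equating Day's and Night's payoffs gives 12q − 10 = −12q ⇒ q = 5/12.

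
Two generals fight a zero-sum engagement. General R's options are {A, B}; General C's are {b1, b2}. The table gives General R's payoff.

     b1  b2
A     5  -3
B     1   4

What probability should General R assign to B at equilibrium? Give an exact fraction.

8/11

Row minima: A → -3, B → 1; maximin = 1.
Column maxima: b1 → 5, b2 → 4; minimax = 4.
1 ≠ 4, so there is no saddle point; optimal play is mixed.
Let General R play A with probability p. Expected payoff against b1: 5p + 1(1−p) = 4p + 1; against b2: (-3)p + 4(1−p) = −7p + 4.
Setting these equal: 4p + 1 = −7p + 4 ⇒ 11p = 3 ⇒ p = 3/11, and the value is (4)·(3/11) + 1 = 23/11.
For General C: with q = P(b1), equating A's and B's payoffs gives 8q − 3 = −3q + 4 ⇒ q = 7/11.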